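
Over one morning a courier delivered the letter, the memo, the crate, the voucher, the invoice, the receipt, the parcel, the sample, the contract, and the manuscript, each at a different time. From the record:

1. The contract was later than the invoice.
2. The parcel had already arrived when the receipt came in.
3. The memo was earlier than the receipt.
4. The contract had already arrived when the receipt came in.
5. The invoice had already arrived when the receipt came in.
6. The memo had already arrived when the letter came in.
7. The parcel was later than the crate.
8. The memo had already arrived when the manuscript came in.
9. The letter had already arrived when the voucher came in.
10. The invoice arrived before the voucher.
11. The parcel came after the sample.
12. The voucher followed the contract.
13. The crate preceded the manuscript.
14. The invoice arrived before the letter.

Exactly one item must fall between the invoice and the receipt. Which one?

Tracing the constraints gives the invoice → the contract → the receipt, so the contract sits after the invoice and before the receipt.
No other item is forced both after the invoice and before the receipt.

the contract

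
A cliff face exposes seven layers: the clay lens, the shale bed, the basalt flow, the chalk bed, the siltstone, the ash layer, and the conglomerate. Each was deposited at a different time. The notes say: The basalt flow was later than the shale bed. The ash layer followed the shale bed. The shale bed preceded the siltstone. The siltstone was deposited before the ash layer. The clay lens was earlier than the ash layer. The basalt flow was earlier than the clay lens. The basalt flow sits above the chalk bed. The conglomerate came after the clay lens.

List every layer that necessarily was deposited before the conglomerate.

the basalt flow, the chalk bed, the clay lens, the shale bed

Directly stated before the conglomerate: the clay lens.
The basalt flow reaches the conglomerate via the basalt flow → the clay lens → the conglomerate.
The chalk bed reaches the conglomerate via the chalk bed → the basalt flow → the clay lens → the conglomerate.
The shale bed reaches the conglomerate via the shale bed → the basalt flow → the clay lens → the conglomerate.
No chain forces the ash layer (or any of the others) ahead of the conglomerate.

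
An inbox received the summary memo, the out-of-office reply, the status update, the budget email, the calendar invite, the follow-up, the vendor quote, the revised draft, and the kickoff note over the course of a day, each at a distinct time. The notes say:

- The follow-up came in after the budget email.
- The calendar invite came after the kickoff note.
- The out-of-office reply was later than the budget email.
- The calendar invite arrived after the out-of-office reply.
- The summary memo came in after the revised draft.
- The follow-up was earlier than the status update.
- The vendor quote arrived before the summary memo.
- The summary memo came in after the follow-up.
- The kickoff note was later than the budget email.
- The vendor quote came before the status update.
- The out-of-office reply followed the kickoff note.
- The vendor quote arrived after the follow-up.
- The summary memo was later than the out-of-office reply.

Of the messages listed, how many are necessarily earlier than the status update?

Directly stated before the status update: the follow-up and the vendor quote.
The budget email reaches the status update via the budget email → the follow-up → the status update.
No chain forces the kickoff note (or any of the others) ahead of the status update.
That's the budget email, the follow-up, and the vendor quote — 3 in all.

3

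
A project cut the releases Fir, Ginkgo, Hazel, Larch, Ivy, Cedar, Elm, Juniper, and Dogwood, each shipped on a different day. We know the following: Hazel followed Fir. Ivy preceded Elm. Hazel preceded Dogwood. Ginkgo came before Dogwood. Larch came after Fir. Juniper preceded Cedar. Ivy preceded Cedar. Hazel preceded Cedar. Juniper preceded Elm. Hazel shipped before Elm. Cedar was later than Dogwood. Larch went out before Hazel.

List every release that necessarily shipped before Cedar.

Directly stated before Cedar: Dogwood, Hazel, Ivy, and Juniper.
Fir reaches Cedar via Fir → Hazel → Cedar.
Ginkgo reaches Cedar via Ginkgo → Dogwood → Cedar.
Larch reaches Cedar via Larch → Hazel → Cedar.
No chain forces Elm ahead of Cedar.

Dogwood, Fir, Ginkgo, Hazel, Ivy, Juniper, Larch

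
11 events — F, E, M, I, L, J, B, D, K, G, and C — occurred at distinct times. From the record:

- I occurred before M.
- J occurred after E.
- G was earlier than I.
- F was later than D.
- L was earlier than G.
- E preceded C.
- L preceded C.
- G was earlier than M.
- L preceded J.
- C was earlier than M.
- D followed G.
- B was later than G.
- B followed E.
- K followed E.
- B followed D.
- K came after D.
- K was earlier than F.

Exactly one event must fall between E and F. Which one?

K

Tracing the constraints gives E → K → F, so K sits after E and before F.
No other event is forced both after E and before F.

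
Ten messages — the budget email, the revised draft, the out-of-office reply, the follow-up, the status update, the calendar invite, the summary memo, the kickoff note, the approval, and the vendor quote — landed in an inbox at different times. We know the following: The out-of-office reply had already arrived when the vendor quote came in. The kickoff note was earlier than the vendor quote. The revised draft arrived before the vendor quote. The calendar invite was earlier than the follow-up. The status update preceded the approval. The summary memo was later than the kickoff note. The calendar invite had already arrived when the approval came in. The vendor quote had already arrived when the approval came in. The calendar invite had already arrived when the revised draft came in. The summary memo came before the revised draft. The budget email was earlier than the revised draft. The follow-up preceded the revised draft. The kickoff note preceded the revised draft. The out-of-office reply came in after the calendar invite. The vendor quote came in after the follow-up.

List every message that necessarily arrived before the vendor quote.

the budget email, the calendar invite, the follow-up, the kickoff note, the out-of-office reply, the revised draft, the summary memo

Directly stated before the vendor quote: the follow-up, the kickoff note, the out-of-office reply, and the revised draft.
The budget email reaches the vendor quote via the budget email → the revised draft → the vendor quote.
The calendar invite reaches the vendor quote via the calendar invite → the follow-up → the vendor quote.
The summary memo reaches the vendor quote via the summary memo → the revised draft → the vendor quote.
No chain forces the approval (or any of the others) ahead of the vendor quote.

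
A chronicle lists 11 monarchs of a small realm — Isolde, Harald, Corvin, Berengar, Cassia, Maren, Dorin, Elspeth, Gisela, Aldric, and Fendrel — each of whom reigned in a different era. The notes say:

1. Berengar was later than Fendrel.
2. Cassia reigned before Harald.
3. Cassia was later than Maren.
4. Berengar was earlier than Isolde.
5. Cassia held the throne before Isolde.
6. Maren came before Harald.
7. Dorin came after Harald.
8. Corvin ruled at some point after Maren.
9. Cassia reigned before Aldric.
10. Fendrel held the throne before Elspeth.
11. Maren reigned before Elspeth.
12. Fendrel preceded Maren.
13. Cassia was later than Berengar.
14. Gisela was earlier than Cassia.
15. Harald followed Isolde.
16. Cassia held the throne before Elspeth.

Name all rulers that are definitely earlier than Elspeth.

Directly stated before Elspeth: Cassia, Fendrel, and Maren.
Berengar reaches Elspeth via Berengar → Cassia → Elspeth.
Gisela reaches Elspeth via Gisela → Cassia → Elspeth.
No chain forces Corvin (or any of the others) ahead of Elspeth.

Berengar, Cassia, Fendrel, Gisela, Maren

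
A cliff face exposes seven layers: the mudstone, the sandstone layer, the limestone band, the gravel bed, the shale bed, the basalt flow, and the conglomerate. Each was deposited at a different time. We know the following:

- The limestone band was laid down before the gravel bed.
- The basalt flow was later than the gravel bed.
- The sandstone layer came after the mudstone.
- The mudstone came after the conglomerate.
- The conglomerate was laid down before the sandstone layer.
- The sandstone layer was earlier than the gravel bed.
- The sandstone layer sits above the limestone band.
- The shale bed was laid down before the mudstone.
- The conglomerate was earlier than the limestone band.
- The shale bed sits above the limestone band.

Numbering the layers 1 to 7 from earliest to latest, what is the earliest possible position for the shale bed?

The conglomerate and the limestone band must both come before the shale bed — 2 forced predecessors.
Nothing else is forced ahead of the shale bed, so its earliest slot is position 2 + 1 = 3.

3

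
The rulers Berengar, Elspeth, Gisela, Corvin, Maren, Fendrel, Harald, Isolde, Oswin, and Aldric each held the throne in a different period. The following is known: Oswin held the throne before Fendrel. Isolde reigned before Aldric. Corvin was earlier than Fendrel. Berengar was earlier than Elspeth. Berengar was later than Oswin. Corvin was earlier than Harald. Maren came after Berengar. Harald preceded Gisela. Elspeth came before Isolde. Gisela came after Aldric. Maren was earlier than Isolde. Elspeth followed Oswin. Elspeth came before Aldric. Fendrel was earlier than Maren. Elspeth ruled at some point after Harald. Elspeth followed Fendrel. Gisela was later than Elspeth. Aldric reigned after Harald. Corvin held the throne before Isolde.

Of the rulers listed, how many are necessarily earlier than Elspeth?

Directly stated before Elspeth: Berengar, Fendrel, Harald, and Oswin.
Corvin reaches Elspeth via Corvin → Fendrel → Elspeth.
No chain forces Maren (or any of the others) ahead of Elspeth.
That's Berengar, Corvin, Fendrel, Harald, and Oswin — 5 in all.

5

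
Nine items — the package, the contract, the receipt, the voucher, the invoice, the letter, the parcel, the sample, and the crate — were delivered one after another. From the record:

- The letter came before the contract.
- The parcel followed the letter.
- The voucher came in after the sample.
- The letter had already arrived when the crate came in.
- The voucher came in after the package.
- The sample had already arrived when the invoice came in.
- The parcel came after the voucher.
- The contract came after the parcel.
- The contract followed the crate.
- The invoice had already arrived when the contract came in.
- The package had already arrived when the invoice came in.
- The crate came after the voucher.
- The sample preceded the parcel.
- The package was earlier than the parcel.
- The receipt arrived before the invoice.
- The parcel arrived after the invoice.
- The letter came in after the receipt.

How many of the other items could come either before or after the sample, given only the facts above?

3

Forced after the sample: the contract, the crate, the invoice, the parcel, and the voucher.
That leaves the letter, the package, and the receipt with no forced order relative to the sample — 3.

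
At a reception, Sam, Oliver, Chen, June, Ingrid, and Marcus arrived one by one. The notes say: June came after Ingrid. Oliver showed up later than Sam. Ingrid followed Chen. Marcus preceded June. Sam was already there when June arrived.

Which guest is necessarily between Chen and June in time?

Tracing the constraints gives Chen → Ingrid → June, so Ingrid sits after Chen and before June.
No other guest is forced both after Chen and before June.

Ingrid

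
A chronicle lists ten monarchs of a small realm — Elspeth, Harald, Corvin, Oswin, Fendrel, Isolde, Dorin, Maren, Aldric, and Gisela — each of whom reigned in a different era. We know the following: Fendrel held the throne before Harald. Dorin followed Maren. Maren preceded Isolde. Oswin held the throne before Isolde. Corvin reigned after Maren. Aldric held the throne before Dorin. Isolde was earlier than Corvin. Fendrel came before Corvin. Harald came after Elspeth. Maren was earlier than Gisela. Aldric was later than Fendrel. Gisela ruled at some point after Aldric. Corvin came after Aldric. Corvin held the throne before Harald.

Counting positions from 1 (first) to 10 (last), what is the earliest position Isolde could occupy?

3

Maren and Oswin must both come before Isolde — 2 forced predecessors.
Nothing else is forced ahead of Isolde, so their earliest slot is position 2 + 1 = 3.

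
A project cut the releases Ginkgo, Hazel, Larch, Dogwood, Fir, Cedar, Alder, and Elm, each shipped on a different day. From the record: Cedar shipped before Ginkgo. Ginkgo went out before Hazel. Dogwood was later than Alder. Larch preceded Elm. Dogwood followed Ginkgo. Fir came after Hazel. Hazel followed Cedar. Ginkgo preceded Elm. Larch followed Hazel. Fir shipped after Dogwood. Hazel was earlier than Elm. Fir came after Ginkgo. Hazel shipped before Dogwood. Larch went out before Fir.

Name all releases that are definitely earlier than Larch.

Cedar, Ginkgo, Hazel

Directly stated before Larch: Hazel.
Cedar reaches Larch via Cedar → Hazel → Larch.
Ginkgo reaches Larch via Ginkgo → Hazel → Larch.
No chain forces Fir (or any of the others) ahead of Larch.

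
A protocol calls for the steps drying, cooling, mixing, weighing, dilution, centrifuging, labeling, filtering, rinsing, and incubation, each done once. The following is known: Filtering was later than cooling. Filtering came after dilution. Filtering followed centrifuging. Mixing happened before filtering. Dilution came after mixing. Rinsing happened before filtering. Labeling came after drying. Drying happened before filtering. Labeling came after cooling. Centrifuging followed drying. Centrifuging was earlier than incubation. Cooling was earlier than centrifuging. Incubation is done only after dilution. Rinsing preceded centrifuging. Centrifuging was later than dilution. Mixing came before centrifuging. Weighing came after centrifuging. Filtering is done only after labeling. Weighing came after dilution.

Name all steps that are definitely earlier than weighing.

Directly stated before weighing: centrifuging and dilution.
Cooling reaches weighing via cooling → centrifuging → weighing.
Drying reaches weighing via drying → centrifuging → weighing.
Mixing reaches weighing via mixing → dilution → weighing.
Likewise rinsing reaches weighing by chaining the stated constraints.
No chain forces incubation (or any of the others) ahead of weighing.

centrifuging, cooling, dilution, drying, mixing, rinsing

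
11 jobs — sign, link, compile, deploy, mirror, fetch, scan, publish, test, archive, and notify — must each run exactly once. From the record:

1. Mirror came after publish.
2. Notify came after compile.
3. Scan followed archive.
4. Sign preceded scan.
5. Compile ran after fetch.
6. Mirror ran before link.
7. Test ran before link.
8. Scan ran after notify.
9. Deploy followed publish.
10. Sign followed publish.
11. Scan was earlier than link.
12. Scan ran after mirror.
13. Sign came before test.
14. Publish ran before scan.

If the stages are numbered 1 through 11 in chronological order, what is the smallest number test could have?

3

Publish and sign must both come before test — 2 forced predecessors.
Nothing else is forced ahead of test, so its earliest slot is position 2 + 1 = 3.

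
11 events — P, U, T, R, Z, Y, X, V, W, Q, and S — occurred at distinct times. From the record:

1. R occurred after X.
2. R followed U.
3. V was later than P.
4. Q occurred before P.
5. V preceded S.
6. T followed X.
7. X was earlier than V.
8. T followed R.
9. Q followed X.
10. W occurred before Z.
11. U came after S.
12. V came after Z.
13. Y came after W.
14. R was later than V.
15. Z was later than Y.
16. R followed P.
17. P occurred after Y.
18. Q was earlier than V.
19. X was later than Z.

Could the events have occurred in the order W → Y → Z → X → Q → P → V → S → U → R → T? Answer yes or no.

yes

Check each stated constraint against the proposed order — e.g. X is ahead of R; X is ahead of T. Every pair is in the required order; nothing is violated.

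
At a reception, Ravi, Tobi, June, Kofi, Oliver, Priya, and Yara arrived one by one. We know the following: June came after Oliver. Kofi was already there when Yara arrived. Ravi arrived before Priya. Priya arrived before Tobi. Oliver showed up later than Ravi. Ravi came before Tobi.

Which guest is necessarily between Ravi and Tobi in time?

Priya

Tracing the constraints gives Ravi → Priya → Tobi, so Priya sits after Ravi and before Tobi.
No other guest is forced both after Ravi and before Tobi.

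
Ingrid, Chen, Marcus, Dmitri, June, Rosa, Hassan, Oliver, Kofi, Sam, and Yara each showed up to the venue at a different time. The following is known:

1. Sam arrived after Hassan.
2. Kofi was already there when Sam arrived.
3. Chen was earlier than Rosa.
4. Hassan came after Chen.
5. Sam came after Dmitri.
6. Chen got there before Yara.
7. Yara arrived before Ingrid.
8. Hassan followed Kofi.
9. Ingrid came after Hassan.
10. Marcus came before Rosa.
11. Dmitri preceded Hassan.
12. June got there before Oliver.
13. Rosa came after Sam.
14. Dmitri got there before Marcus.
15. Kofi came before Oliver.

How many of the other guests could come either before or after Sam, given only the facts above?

5

Forced before Sam: Chen, Dmitri, Hassan, and Kofi; forced after Sam: Rosa.
That leaves Ingrid, June, Marcus, Oliver, and Yara with no forced order relative to Sam — 5.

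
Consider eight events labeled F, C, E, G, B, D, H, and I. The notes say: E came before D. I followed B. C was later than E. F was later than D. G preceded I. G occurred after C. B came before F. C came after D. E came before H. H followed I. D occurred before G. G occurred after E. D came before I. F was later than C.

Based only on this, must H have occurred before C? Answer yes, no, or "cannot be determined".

Tracing the constraints gives C → G → I → H, so C must come before H.
That means H cannot be before C.

no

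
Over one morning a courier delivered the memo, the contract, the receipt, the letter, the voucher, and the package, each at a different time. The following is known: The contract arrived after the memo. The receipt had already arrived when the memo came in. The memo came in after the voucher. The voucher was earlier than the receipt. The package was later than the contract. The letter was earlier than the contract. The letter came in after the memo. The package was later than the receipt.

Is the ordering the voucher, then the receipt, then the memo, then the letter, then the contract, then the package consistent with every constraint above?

Check each stated constraint against the proposed order — e.g. the voucher is ahead of the memo; the receipt is ahead of the package. Every pair is in the required order; nothing is violated.

yes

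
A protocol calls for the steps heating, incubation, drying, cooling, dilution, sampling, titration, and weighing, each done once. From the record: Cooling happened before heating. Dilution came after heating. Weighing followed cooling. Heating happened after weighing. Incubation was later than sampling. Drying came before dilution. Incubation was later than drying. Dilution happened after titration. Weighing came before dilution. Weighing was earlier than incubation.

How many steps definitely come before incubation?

Directly stated before incubation: drying, sampling, and weighing.
Cooling reaches incubation via cooling → weighing → incubation.
That's cooling, drying, sampling, and weighing — 4 in all.

4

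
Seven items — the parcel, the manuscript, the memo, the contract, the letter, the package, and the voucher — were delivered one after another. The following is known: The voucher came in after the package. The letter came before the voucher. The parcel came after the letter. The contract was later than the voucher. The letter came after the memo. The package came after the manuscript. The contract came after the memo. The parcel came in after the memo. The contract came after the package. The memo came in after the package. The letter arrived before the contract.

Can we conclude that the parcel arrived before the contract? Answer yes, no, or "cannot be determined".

No chain of stated constraints runs from the parcel to the contract, and none runs from the contract to the parcel either.
So the relative order of the parcel and the contract is not fixed by the given facts.

cannot be determined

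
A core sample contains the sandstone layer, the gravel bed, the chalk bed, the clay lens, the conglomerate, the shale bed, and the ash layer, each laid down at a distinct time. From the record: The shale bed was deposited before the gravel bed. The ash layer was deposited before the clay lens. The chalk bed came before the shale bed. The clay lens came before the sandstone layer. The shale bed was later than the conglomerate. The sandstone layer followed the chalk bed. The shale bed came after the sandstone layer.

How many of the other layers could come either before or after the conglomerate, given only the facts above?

4

Forced after the conglomerate: the gravel bed and the shale bed.
That leaves the ash layer, the chalk bed, the clay lens, and the sandstone layer with no forced order relative to the conglomerate — 4.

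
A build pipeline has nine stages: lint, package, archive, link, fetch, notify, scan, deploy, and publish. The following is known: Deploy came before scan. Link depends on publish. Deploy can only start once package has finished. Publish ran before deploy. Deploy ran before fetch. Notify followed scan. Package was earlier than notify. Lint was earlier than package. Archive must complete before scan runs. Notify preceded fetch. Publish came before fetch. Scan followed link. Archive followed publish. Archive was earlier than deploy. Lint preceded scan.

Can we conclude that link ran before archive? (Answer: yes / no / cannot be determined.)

No chain of stated constraints runs from link to archive, and none runs from archive to link either.
So the relative order of link and archive is not fixed by the given facts.

cannot be determined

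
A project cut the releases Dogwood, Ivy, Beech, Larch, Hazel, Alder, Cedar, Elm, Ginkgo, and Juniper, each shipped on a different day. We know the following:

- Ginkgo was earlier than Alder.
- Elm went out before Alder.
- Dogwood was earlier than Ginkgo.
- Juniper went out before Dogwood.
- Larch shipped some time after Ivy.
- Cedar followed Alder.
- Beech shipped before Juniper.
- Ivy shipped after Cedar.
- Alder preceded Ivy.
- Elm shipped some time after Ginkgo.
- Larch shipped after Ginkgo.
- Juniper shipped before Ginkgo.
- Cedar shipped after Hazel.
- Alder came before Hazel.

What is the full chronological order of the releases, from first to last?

The constraints fix every adjacent pair, so only one ordering works:
Beech → Juniper → Dogwood → Ginkgo → Elm → Alder → Hazel → Cedar → Ivy → Larch.

Beech, Juniper, Dogwood, Ginkgo, Elm, Alder, Hazel, Cedar, Ivy, Larch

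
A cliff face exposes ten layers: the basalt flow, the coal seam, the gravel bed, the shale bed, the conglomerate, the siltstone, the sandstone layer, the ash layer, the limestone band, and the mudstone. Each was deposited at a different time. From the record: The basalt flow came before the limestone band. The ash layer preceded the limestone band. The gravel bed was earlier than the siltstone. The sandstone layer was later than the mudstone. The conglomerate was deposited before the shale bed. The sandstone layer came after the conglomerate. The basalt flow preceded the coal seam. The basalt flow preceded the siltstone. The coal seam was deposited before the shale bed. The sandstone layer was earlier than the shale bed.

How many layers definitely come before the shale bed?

5

Directly stated before the shale bed: the coal seam, the conglomerate, and the sandstone layer.
The basalt flow reaches the shale bed via the basalt flow → the coal seam → the shale bed.
The mudstone reaches the shale bed via the mudstone → the sandstone layer → the shale bed.
No chain forces the limestone band (or any of the others) ahead of the shale bed.
That's the basalt flow, the coal seam, the conglomerate, the mudstone, and the sandstone layer — 5 in all.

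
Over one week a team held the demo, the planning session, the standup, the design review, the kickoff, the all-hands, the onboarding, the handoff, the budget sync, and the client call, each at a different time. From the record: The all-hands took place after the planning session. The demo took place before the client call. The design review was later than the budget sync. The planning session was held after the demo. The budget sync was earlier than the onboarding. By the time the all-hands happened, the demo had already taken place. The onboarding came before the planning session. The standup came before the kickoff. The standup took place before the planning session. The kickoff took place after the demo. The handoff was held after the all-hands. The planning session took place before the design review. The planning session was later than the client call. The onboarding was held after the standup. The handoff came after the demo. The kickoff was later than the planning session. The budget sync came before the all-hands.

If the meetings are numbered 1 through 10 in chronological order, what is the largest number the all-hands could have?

The all-hands must come before the handoff — 1 meeting forced after it.
Everything else can be placed before the all-hands in some valid order, so the all-hands can sit as late as position 10 − 1 = 9.

9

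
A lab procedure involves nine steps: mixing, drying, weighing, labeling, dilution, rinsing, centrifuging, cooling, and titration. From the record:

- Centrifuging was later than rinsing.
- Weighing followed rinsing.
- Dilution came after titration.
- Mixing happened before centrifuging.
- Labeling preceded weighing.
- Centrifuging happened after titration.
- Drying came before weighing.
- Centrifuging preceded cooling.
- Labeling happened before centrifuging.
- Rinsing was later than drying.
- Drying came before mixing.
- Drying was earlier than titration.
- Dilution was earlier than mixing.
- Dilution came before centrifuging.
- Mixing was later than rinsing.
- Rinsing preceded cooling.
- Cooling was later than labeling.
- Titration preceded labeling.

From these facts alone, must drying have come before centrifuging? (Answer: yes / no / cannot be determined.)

yes

Chain the constraints: drying → mixing → centrifuging. Each link is directly stated, so drying comes before centrifuging.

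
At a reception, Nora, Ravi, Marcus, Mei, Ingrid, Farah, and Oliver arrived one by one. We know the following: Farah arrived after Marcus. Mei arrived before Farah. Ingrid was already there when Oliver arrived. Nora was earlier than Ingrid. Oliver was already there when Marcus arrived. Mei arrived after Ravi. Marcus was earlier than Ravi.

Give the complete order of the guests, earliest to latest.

Nora, Ingrid, Oliver, Marcus, Ravi, Mei, Farah

The constraints fix every adjacent pair, so only one ordering works:
Nora → Ingrid → Oliver → Marcus → Ravi → Mei → Farah.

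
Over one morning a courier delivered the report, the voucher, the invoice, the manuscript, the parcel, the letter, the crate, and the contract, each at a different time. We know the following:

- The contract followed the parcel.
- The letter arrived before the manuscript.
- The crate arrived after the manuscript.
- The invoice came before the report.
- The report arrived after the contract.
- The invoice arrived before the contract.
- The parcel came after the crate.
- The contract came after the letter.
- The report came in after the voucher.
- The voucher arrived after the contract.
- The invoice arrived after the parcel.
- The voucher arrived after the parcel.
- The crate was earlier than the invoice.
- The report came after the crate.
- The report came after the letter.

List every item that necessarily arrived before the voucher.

Directly stated before the voucher: the contract and the parcel.
The crate reaches the voucher via the crate → the parcel → the voucher.
The invoice reaches the voucher via the invoice → the contract → the voucher.
The letter reaches the voucher via the letter → the contract → the voucher.
Likewise the manuscript reaches the voucher by chaining the stated constraints.
No chain forces the report ahead of the voucher.

the contract, the crate, the invoice, the letter, the manuscript, the parcel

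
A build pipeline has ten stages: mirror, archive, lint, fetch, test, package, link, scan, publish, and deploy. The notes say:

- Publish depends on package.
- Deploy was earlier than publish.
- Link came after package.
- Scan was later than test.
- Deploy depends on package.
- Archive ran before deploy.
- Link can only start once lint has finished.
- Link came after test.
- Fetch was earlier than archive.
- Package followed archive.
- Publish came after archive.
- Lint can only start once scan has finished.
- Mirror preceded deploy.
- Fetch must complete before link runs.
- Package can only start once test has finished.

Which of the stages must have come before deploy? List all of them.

archive, fetch, mirror, package, test

Directly stated before deploy: archive, mirror, and package.
Fetch reaches deploy via fetch → archive → deploy.
Test reaches deploy via test → package → deploy.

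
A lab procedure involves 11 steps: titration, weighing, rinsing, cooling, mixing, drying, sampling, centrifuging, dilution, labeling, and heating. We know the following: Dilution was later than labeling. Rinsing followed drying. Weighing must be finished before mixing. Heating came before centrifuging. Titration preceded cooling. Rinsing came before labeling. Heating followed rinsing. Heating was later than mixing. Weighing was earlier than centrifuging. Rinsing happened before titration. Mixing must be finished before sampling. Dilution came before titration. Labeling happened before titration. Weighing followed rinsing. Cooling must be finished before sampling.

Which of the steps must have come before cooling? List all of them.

dilution, drying, labeling, rinsing, titration

Directly stated before cooling: titration.
Dilution reaches cooling via dilution → titration → cooling.
Drying reaches cooling via drying → rinsing → titration → cooling.
Labeling reaches cooling via labeling → titration → cooling.
Likewise rinsing reaches cooling by chaining the stated constraints.
No chain forces sampling (or any of the others) ahead of cooling.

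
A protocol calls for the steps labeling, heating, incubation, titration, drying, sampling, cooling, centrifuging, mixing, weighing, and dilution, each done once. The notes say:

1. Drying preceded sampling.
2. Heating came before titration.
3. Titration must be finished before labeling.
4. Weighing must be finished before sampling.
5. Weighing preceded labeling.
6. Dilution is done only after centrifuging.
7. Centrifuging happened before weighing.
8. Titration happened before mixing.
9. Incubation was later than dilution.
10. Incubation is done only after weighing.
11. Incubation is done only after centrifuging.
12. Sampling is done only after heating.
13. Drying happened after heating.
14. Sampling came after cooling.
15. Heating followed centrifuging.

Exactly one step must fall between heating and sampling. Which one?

Tracing the constraints gives heating → drying → sampling, so drying sits after heating and before sampling.
No other step is forced both after heating and before sampling.

drying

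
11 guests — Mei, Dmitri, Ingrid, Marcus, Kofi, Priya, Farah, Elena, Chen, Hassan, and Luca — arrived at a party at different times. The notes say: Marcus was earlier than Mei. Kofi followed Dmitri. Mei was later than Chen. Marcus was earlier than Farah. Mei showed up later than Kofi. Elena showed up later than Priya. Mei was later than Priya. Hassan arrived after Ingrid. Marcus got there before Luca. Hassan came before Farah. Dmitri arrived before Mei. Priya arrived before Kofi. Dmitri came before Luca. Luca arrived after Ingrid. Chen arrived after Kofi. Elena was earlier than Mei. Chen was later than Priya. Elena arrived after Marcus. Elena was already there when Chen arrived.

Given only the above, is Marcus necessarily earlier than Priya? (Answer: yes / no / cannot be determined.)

cannot be determined

No chain of stated constraints runs from Marcus to Priya, and none runs from Priya to Marcus either.
So the relative order of Marcus and Priya is not fixed by the given facts.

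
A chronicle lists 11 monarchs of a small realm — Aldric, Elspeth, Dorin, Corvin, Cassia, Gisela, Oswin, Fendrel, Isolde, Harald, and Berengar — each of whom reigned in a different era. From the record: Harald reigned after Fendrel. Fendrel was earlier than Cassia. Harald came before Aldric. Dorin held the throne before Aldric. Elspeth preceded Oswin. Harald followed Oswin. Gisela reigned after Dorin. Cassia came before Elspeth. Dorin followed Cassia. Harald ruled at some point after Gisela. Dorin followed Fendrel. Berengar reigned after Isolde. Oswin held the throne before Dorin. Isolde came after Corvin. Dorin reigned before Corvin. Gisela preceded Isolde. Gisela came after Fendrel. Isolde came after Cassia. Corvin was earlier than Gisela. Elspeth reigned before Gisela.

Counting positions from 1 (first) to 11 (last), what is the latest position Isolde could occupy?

Isolde must come before Berengar — 1 ruler forced after them.
Everything else can be placed before Isolde in some valid order, so Isolde can sit as late as position 11 − 1 = 10.

10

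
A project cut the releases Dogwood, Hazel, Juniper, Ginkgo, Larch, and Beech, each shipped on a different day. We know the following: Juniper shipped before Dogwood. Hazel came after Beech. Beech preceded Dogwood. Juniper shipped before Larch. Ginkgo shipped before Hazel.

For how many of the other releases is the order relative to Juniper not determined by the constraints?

3

Forced after Juniper: Dogwood and Larch.
That leaves Beech, Ginkgo, and Hazel with no forced order relative to Juniper — 3.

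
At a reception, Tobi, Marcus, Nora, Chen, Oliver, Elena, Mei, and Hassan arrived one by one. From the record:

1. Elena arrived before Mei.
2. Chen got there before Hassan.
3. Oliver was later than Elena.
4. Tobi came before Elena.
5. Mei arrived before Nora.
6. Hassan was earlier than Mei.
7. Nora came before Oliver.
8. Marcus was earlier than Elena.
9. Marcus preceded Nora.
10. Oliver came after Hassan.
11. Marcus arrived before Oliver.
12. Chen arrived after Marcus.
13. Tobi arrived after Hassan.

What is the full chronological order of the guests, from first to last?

Marcus, Chen, Hassan, Tobi, Elena, Mei, Nora, Oliver

The constraints fix every adjacent pair, so only one ordering works:
Marcus → Chen → Hassan → Tobi → Elena → Mei → Nora → Oliver.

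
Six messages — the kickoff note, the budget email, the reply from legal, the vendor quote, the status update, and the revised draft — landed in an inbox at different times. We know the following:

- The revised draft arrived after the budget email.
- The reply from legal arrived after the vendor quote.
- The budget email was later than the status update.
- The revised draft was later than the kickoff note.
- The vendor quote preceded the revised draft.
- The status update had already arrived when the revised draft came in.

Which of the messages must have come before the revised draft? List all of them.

Directly stated before the revised draft: the budget email, the kickoff note, the status update, and the vendor quote.
No chain forces the reply from legal ahead of the revised draft.

the budget email, the kickoff note, the status update, the vendor quote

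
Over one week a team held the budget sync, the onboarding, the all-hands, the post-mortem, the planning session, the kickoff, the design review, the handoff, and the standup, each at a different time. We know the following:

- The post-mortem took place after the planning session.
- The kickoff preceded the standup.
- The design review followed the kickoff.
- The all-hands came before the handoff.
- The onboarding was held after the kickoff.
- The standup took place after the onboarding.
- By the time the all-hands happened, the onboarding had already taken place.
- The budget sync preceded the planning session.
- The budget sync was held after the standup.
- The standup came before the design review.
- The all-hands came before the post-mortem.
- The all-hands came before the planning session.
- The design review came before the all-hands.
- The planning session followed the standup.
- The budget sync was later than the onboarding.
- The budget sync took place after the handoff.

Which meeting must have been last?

the post-mortem

Every other meeting has a chain of constraints placing it before the post-mortem, so the post-mortem is last.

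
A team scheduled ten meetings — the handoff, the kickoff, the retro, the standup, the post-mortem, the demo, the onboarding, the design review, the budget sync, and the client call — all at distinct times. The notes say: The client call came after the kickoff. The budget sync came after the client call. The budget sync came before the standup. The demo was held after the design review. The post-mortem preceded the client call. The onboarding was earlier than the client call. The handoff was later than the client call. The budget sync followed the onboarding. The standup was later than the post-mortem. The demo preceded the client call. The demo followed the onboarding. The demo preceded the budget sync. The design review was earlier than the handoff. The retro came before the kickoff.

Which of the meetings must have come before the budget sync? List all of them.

Directly stated before the budget sync: the client call, the demo, and the onboarding.
The design review reaches the budget sync via the design review → the demo → the budget sync.
The kickoff reaches the budget sync via the kickoff → the client call → the budget sync.
The post-mortem reaches the budget sync via the post-mortem → the client call → the budget sync.
Likewise the retro reaches the budget sync by chaining the stated constraints.
No chain forces the handoff (or any of the others) ahead of the budget sync.

the client call, the demo, the design review, the kickoff, the onboarding, the post-mortem, the retro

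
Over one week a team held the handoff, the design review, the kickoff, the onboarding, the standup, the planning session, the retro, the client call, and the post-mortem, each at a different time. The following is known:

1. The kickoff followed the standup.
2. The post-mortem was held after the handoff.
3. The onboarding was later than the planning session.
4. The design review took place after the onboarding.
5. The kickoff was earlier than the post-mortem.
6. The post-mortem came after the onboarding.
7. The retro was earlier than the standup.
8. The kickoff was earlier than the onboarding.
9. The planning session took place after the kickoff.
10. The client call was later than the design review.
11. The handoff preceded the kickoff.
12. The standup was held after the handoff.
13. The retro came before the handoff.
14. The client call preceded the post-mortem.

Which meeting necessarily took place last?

Every other meeting has a chain of constraints placing it before the post-mortem, so the post-mortem is last.

the post-mortem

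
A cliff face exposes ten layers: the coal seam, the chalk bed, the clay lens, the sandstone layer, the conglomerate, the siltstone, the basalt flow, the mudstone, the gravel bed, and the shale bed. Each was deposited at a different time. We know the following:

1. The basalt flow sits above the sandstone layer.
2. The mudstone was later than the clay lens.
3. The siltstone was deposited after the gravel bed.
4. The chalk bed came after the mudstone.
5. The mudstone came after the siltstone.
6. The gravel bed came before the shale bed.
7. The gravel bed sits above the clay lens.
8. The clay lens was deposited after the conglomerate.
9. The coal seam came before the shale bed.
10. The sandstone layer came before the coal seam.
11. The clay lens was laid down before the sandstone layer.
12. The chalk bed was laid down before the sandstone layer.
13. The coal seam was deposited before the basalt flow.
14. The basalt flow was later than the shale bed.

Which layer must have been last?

Every other layer has a chain of constraints placing it before the basalt flow, so the basalt flow is last.

the basalt flow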